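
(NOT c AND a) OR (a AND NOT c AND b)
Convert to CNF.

NOT c AND a

(NOT c AND a) OR (a AND NOT c AND b)
= (NOT c OR a) AND (NOT c OR NOT c) AND (NOT c OR b) AND (a OR a) AND (a OR NOT c) AND (a OR b)   [distribute OR over AND]
= NOT c AND a   [simplify]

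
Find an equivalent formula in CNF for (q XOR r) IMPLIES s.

(NOT q OR r OR s) AND (NOT r OR q OR s)

(q XOR r) IMPLIES s
≡ NOT (q XOR r) OR s
≡ NOT ((q OR r) AND NOT (q AND r)) OR s
≡ NOT (q OR r) OR NOT NOT (q AND r) OR s
≡ (NOT q AND NOT r) OR NOT NOT (q AND r) OR s
≡ (NOT q AND NOT r) OR (q AND r) OR s
≡ (NOT q OR q OR s) AND (NOT q OR r OR s) AND (NOT r OR q OR s) AND (NOT r OR r OR s)
≡ (NOT q OR r OR s) AND (NOT r OR q OR s)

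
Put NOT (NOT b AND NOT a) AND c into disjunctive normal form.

NOT (NOT b AND NOT a) AND c
≡ (NOT NOT b OR NOT NOT a) AND c   [De Morgan]
≡ (b OR NOT NOT a) AND c   [double negation]
≡ (b OR a) AND c   [double negation]
≡ (b AND c) OR (a AND c)   [distribute AND over OR]

(b AND c) OR (a AND c)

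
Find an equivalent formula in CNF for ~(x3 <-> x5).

~(x3 <-> x5)
⇔ ~((x3 -> x5) & (x5 -> x3))   — eliminate <->
⇔ ~((~x3 | x5) & (x5 -> x3))   — eliminate ->
⇔ ~((~x3 | x5) & (~x5 | x3))   — eliminate ->
⇔ ~(~x3 | x5) | ~(~x5 | x3)   — De Morgan
⇔ (~~x3 & ~x5) | ~(~x5 | x3)   — De Morgan
⇔ (x3 & ~x5) | ~(~x5 | x3)   — double negation
⇔ (x3 & ~x5) | (~~x5 & ~x3)   — De Morgan
⇔ (x3 & ~x5) | (x5 & ~x3)   — double negation
⇔ (x3 | x5) & (x3 | ~x3) & (~x5 | x5) & (~x5 | ~x3)   — distribute | over &
⇔ (x3 | x5) & (~x5 | ~x3)   — simplify

(x3 | x5) & (~x5 | ~x3)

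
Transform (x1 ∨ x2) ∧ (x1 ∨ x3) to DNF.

(x1 ∨ x2) ∧ (x1 ∨ x3)
≡ (x1 ∧ x1) ∨ (x1 ∧ x3) ∨ (x2 ∧ x1) ∨ (x2 ∧ x3)   (distribute ∧ over ∨)
≡ x1 ∨ (x2 ∧ x3)   (simplify)

x1 ∨ (x2 ∧ x3)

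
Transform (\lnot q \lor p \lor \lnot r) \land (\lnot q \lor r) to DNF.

\lnot q \lor (p \land r)

(\lnot q \lor p \lor \lnot r) \land (\lnot q \lor r)
≡ (\lnot q \land \lnot q) \lor (\lnot q \land r) \lor (p \land \lnot q) \lor (p \land r) \lor (\lnot r \land \lnot q) \lor (\lnot r \land r)   [distribute \land over \lor]
≡ \lnot q \lor (p \land r)   [simplify]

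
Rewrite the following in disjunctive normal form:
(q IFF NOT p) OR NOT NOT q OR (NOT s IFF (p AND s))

(NOT q AND p) OR q OR (s AND NOT p)

(q IFF NOT p) OR NOT NOT q OR (NOT s IFF (p AND s))
≡ ((q IMPLIES NOT p) AND (NOT p IMPLIES q)) OR NOT NOT q OR (NOT s IFF (p AND s))   (eliminate IFF)
≡ ((NOT q OR NOT p) AND (NOT p IMPLIES q)) OR NOT NOT q OR (NOT s IFF (p AND s))   (eliminate IMPLIES)
≡ ((NOT q OR NOT p) AND (NOT NOT p OR q)) OR NOT NOT q OR (NOT s IFF (p AND s))   (eliminate IMPLIES)
≡ ((NOT q OR NOT p) AND (NOT NOT p OR q)) OR NOT NOT q OR ((NOT s IMPLIES (p AND s)) AND ((p AND s) IMPLIES NOT s))   (eliminate IFF)
≡ ((NOT q OR NOT p) AND (NOT NOT p OR q)) OR NOT NOT q OR ((NOT NOT s OR (p AND s)) AND ((p AND s) IMPLIES NOT s))   (eliminate IMPLIES)
≡ ((NOT q OR NOT p) AND (NOT NOT p OR q)) OR NOT NOT q OR ((NOT NOT s OR (p AND s)) AND (NOT (p AND s) OR NOT s))   (eliminate IMPLIES)
≡ ((NOT q OR NOT p) AND (p OR q)) OR NOT NOT q OR ((NOT NOT s OR (p AND s)) AND (NOT (p AND s) OR NOT s))   (double negation)
≡ ((NOT q OR NOT p) AND (p OR q)) OR q OR ((NOT NOT s OR (p AND s)) AND (NOT (p AND s) OR NOT s))   (double negation)
≡ ((NOT q OR NOT p) AND (p OR q)) OR q OR ((s OR (p AND s)) AND (NOT (p AND s) OR NOT s))   (double negation)
≡ ((NOT q OR NOT p) AND (p OR q)) OR q OR ((s OR (p AND s)) AND (NOT p OR NOT s OR NOT s))   (De Morgan)
≡ (NOT q AND p) OR (NOT q AND q) OR (NOT p AND p) OR (NOT p AND q) OR q OR (s AND NOT p) OR (s AND NOT s) OR (s AND NOT s) OR (p AND s AND NOT p) OR (p AND s AND NOT s) OR (p AND s AND NOT s)   (distribute AND over OR)
≡ (NOT q AND p) OR q OR (s AND NOT p)   (simplify)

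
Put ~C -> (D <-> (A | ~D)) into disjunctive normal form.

C | (A & D)

~C -> (D <-> (A | ~D))
≡ ~~C | (D <-> (A | ~D))   (eliminate ->)
≡ ~~C | ((D -> (A | ~D)) & ((A | ~D) -> D))   (eliminate <->)
≡ ~~C | ((~D | A | ~D) & ((A | ~D) -> D))   (eliminate ->)
≡ ~~C | ((~D | A | ~D) & (~(A | ~D) | D))   (eliminate ->)
≡ C | ((~D | A | ~D) & (~(A | ~D) | D))   (double negation)
≡ C | ((~D | A | ~D) & ((~A & ~~D) | D))   (De Morgan)
≡ C | ((~D | A | ~D) & ((~A & D) | D))   (double negation)
≡ C | (~D & ~A & D) | (~D & D) | (A & ~A & D) | (A & D) | (~D & ~A & D) | (~D & D)   (distribute & over |)
≡ C | (A & D)   (simplify)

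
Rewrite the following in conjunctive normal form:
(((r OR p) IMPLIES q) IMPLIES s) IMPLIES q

(NOT r OR q) AND (NOT p OR q) AND (NOT s OR q)

(((r OR p) IMPLIES q) IMPLIES s) IMPLIES q
⇔ NOT (((r OR p) IMPLIES q) IMPLIES s) OR q   [eliminate IMPLIES]
⇔ NOT (NOT ((r OR p) IMPLIES q) OR s) OR q   [eliminate IMPLIES]
⇔ NOT (NOT (NOT (r OR p) OR q) OR s) OR q   [eliminate IMPLIES]
⇔ (NOT NOT (NOT (r OR p) OR q) AND NOT s) OR q   [De Morgan]
⇔ ((NOT (r OR p) OR q) AND NOT s) OR q   [double negation]
⇔ (((NOT r AND NOT p) OR q) AND NOT s) OR q   [De Morgan]
⇔ (NOT r OR q OR q) AND (NOT p OR q OR q) AND (NOT s OR q)   [distribute OR over AND]
⇔ (NOT r OR q) AND (NOT p OR q) AND (NOT s OR q)   [simplify]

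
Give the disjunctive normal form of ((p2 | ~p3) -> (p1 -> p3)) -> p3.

((p2 | ~p3) -> (p1 -> p3)) -> p3
≡ ~((p2 | ~p3) -> (p1 -> p3)) | p3   [eliminate ->]
≡ ~(~(p2 | ~p3) | (p1 -> p3)) | p3   [eliminate ->]
≡ ~(~(p2 | ~p3) | ~p1 | p3) | p3   [eliminate ->]
≡ (~~(p2 | ~p3) & ~~p1 & ~p3) | p3   [De Morgan]
≡ ((p2 | ~p3) & ~~p1 & ~p3) | p3   [double negation]
≡ ((p2 | ~p3) & p1 & ~p3) | p3   [double negation]
≡ (p2 & p1 & ~p3) | (~p3 & p1 & ~p3) | p3   [distribute & over |]
≡ (~p3 & p1) | p3   [simplify]

(~p3 & p1) | p3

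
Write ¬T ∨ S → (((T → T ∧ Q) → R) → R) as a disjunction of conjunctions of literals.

T ∧ ¬S ∨ ¬T ∧ ¬R ∨ T ∧ Q ∧ ¬R ∨ R

¬T ∨ S → (((T → T ∧ Q) → R) → R)
≡ ¬(¬T ∨ S) ∨ (((T → T ∧ Q) → R) → R)   — eliminate →
≡ ¬(¬T ∨ S) ∨ ¬((T → T ∧ Q) → R) ∨ R   — eliminate →
≡ ¬(¬T ∨ S) ∨ ¬(¬(T → T ∧ Q) ∨ R) ∨ R   — eliminate →
≡ ¬(¬T ∨ S) ∨ ¬(¬(¬T ∨ T ∧ Q) ∨ R) ∨ R   — eliminate →
≡ ¬¬T ∧ ¬S ∨ ¬(¬(¬T ∨ T ∧ Q) ∨ R) ∨ R   — De Morgan
≡ T ∧ ¬S ∨ ¬(¬(¬T ∨ T ∧ Q) ∨ R) ∨ R   — double negation
≡ T ∧ ¬S ∨ ¬¬(¬T ∨ T ∧ Q) ∧ ¬R ∨ R   — De Morgan
≡ T ∧ ¬S ∨ (¬T ∨ T ∧ Q) ∧ ¬R ∨ R   — double negation
≡ T ∧ ¬S ∨ ¬T ∧ ¬R ∨ T ∧ Q ∧ ¬R ∨ R   — distribute ∧ over ∨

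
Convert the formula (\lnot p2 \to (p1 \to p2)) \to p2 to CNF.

(\lnot p2 \to (p1 \to p2)) \to p2
≡ \lnot (\lnot p2 \to (p1 \to p2)) \lor p2
≡ \lnot (\lnot \lnot p2 \lor (p1 \to p2)) \lor p2
≡ \lnot (\lnot \lnot p2 \lor \lnot p1 \lor p2) \lor p2
≡ (\lnot \lnot \lnot p2 \land \lnot \lnot p1 \land \lnot p2) \lor p2
≡ (\lnot p2 \land \lnot \lnot p1 \land \lnot p2) \lor p2
≡ (\lnot p2 \land p1 \land \lnot p2) \lor p2
≡ (\lnot p2 \lor p2) \land (p1 \lor p2) \land (\lnot p2 \lor p2)
≡ p1 \lor p2

p1 \lor p2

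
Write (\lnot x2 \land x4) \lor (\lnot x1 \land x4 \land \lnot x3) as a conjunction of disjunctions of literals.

(\lnot x2 \land x4) \lor (\lnot x1 \land x4 \land \lnot x3)
= (\lnot x2 \lor \lnot x1) \land (\lnot x2 \lor x4) \land (\lnot x2 \lor \lnot x3) \land (x4 \lor \lnot x1) \land (x4 \lor x4) \land (x4 \lor \lnot x3)   (distribute \lor over \land)
= (\lnot x2 \lor \lnot x1) \land (\lnot x2 \lor \lnot x3) \land x4   (simplify)

(\lnot x2 \lor \lnot x1) \land (\lnot x2 \lor \lnot x3) \land x4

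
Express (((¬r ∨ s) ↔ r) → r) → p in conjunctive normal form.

(r ∨ p) ∧ (¬r ∨ p)

(((¬r ∨ s) ↔ r) → r) → p
= ¬(((¬r ∨ s) ↔ r) → r) ∨ p   — eliminate →
= ¬(¬((¬r ∨ s) ↔ r) ∨ r) ∨ p   — eliminate →
= ¬(¬(((¬r ∨ s) → r) ∧ (r → (¬r ∨ s))) ∨ r) ∨ p   — eliminate ↔
= ¬(¬((¬(¬r ∨ s) ∨ r) ∧ (r → (¬r ∨ s))) ∨ r) ∨ p   — eliminate →
= ¬(¬((¬(¬r ∨ s) ∨ r) ∧ (¬r ∨ ¬r ∨ s)) ∨ r) ∨ p   — eliminate →
= (¬¬((¬(¬r ∨ s) ∨ r) ∧ (¬r ∨ ¬r ∨ s)) ∧ ¬r) ∨ p   — De Morgan
= ((¬(¬r ∨ s) ∨ r) ∧ (¬r ∨ ¬r ∨ s) ∧ ¬r) ∨ p   — double negation
= (((¬¬r ∧ ¬s) ∨ r) ∧ (¬r ∨ ¬r ∨ s) ∧ ¬r) ∨ p   — De Morgan
= (((r ∧ ¬s) ∨ r) ∧ (¬r ∨ ¬r ∨ s) ∧ ¬r) ∨ p   — double negation
= (r ∨ r ∨ p) ∧ (¬s ∨ r ∨ p) ∧ (¬r ∨ ¬r ∨ s ∨ p) ∧ (¬r ∨ p)   — distribute ∨ over ∧
= (r ∨ p) ∧ (¬r ∨ p)   — simplify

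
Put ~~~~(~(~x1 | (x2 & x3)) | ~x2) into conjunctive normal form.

(x1 | ~x2) & (~x2 | ~x3)

~~~~(~(~x1 | (x2 & x3)) | ~x2)
= ~~(~(~x1 | (x2 & x3)) | ~x2)   — double negation
= ~(~x1 | (x2 & x3)) | ~x2   — double negation
= (~~x1 & ~(x2 & x3)) | ~x2   — De Morgan
= (x1 & ~(x2 & x3)) | ~x2   — double negation
= (x1 & (~x2 | ~x3)) | ~x2   — De Morgan
= (x1 | ~x2) & (~x2 | ~x3 | ~x2)   — distribute | over &
= (x1 | ~x2) & (~x2 | ~x3)   — simplify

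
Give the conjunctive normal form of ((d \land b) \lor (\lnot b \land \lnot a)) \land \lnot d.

((d \land b) \lor (\lnot b \land \lnot a)) \land \lnot d
≡ (d \lor \lnot b) \land (d \lor \lnot a) \land (b \lor \lnot b) \land (b \lor \lnot a) \land \lnot d   [distribute \lor over \land]
≡ (d \lor \lnot b) \land (d \lor \lnot a) \land (b \lor \lnot a) \land \lnot d   [simplify]

(d \lor \lnot b) \land (d \lor \lnot a) \land (b \lor \lnot a) \land \lnot d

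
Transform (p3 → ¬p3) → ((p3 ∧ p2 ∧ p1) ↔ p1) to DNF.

p3 ∨ ¬p1

(p3 → ¬p3) → ((p3 ∧ p2 ∧ p1) ↔ p1)
= ¬(p3 → ¬p3) ∨ ((p3 ∧ p2 ∧ p1) ↔ p1)   [eliminate →]
= ¬(¬p3 ∨ ¬p3) ∨ ((p3 ∧ p2 ∧ p1) ↔ p1)   [eliminate →]
= ¬(¬p3 ∨ ¬p3) ∨ (((p3 ∧ p2 ∧ p1) → p1) ∧ (p1 → (p3 ∧ p2 ∧ p1)))   [eliminate ↔]
= ¬(¬p3 ∨ ¬p3) ∨ ((¬(p3 ∧ p2 ∧ p1) ∨ p1) ∧ (p1 → (p3 ∧ p2 ∧ p1)))   [eliminate →]
= ¬(¬p3 ∨ ¬p3) ∨ ((¬(p3 ∧ p2 ∧ p1) ∨ p1) ∧ (¬p1 ∨ (p3 ∧ p2 ∧ p1)))   [eliminate →]
= (¬¬p3 ∧ ¬¬p3) ∨ ((¬(p3 ∧ p2 ∧ p1) ∨ p1) ∧ (¬p1 ∨ (p3 ∧ p2 ∧ p1)))   [De Morgan]
= (p3 ∧ ¬¬p3) ∨ ((¬(p3 ∧ p2 ∧ p1) ∨ p1) ∧ (¬p1 ∨ (p3 ∧ p2 ∧ p1)))   [double negation]
= (p3 ∧ p3) ∨ ((¬(p3 ∧ p2 ∧ p1) ∨ p1) ∧ (¬p1 ∨ (p3 ∧ p2 ∧ p1)))   [double negation]
= (p3 ∧ p3) ∨ ((¬p3 ∨ ¬p2 ∨ ¬p1 ∨ p1) ∧ (¬p1 ∨ (p3 ∧ p2 ∧ p1)))   [De Morgan]
= (p3 ∧ p3) ∨ (¬p3 ∧ ¬p1) ∨ (¬p3 ∧ p3 ∧ p2 ∧ p1) ∨ (¬p2 ∧ ¬p1) ∨ (¬p2 ∧ p3 ∧ p2 ∧ p1) ∨ (¬p1 ∧ ¬p1) ∨ (¬p1 ∧ p3 ∧ p2 ∧ p1) ∨ (p1 ∧ ¬p1) ∨ (p1 ∧ p3 ∧ p2 ∧ p1)   [distribute ∧ over ∨]
= p3 ∨ ¬p1   [simplify]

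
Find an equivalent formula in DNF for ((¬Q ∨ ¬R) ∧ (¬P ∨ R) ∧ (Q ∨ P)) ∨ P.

((¬Q ∨ ¬R) ∧ (¬P ∨ R) ∧ (Q ∨ P)) ∨ P
= (¬Q ∧ ¬P ∧ Q) ∨ (¬Q ∧ ¬P ∧ P) ∨ (¬Q ∧ R ∧ Q) ∨ (¬Q ∧ R ∧ P) ∨ (¬R ∧ ¬P ∧ Q) ∨ (¬R ∧ ¬P ∧ P) ∨ (¬R ∧ R ∧ Q) ∨ (¬R ∧ R ∧ P) ∨ P
= (¬R ∧ ¬P ∧ Q) ∨ P

(¬R ∧ ¬P ∧ Q) ∨ P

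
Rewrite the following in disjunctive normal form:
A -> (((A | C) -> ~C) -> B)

A -> (((A | C) -> ~C) -> B)
≡ ~A | (((A | C) -> ~C) -> B)   (eliminate ->)
≡ ~A | ~((A | C) -> ~C) | B   (eliminate ->)
≡ ~A | ~(~(A | C) | ~C) | B   (eliminate ->)
≡ ~A | (~~(A | C) & ~~C) | B   (De Morgan)
≡ ~A | ((A | C) & ~~C) | B   (double negation)
≡ ~A | ((A | C) & C) | B   (double negation)
≡ ~A | (A & C) | (C & C) | B   (distribute & over |)
≡ ~A | C | B   (simplify)

~A | C | B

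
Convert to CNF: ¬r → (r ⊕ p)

¬r → (r ⊕ p)
≡ ¬¬r ∨ (r ⊕ p)   [eliminate →]
≡ ¬¬r ∨ ((r ∨ p) ∧ ¬(r ∧ p))   [expand ⊕]
≡ r ∨ ((r ∨ p) ∧ ¬(r ∧ p))   [double negation]
≡ r ∨ ((r ∨ p) ∧ (¬r ∨ ¬p))   [De Morgan]
≡ (r ∨ r ∨ p) ∧ (r ∨ ¬r ∨ ¬p)   [distribute ∨ over ∧]
≡ r ∨ p   [simplify]

r ∨ p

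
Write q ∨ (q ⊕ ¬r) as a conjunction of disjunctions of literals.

q ∨ (q ⊕ ¬r)
≡ q ∨ (q ∨ ¬r) ∧ ¬(q ∧ ¬r)
≡ q ∨ (q ∨ ¬r) ∧ (¬q ∨ ¬¬r)
≡ q ∨ (q ∨ ¬r) ∧ (¬q ∨ r)
≡ (q ∨ q ∨ ¬r) ∧ (q ∨ ¬q ∨ r)
≡ q ∨ ¬r

q ∨ ¬r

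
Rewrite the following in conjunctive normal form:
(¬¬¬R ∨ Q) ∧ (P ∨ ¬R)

(¬R ∨ Q) ∧ (P ∨ ¬R)

(¬¬¬R ∨ Q) ∧ (P ∨ ¬R)
≡ (¬R ∨ Q) ∧ (P ∨ ¬R)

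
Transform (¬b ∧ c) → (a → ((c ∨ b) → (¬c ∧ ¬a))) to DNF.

b ∨ ¬c ∨ ¬a

(¬b ∧ c) → (a → ((c ∨ b) → (¬c ∧ ¬a)))
= ¬(¬b ∧ c) ∨ (a → ((c ∨ b) → (¬c ∧ ¬a)))   (eliminate →)
= ¬(¬b ∧ c) ∨ ¬a ∨ ((c ∨ b) → (¬c ∧ ¬a))   (eliminate →)
= ¬(¬b ∧ c) ∨ ¬a ∨ ¬(c ∨ b) ∨ (¬c ∧ ¬a)   (eliminate →)
= ¬¬b ∨ ¬c ∨ ¬a ∨ ¬(c ∨ b) ∨ (¬c ∧ ¬a)   (De Morgan)
= b ∨ ¬c ∨ ¬a ∨ ¬(c ∨ b) ∨ (¬c ∧ ¬a)   (double negation)
= b ∨ ¬c ∨ ¬a ∨ (¬c ∧ ¬b) ∨ (¬c ∧ ¬a)   (De Morgan)
= b ∨ ¬c ∨ ¬a   (simplify)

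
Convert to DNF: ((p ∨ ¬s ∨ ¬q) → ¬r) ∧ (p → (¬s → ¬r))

(¬p ∧ s ∧ q) ∨ ¬r

((p ∨ ¬s ∨ ¬q) → ¬r) ∧ (p → (¬s → ¬r))
⇔ (¬(p ∨ ¬s ∨ ¬q) ∨ ¬r) ∧ (p → (¬s → ¬r))   [eliminate →]
⇔ (¬(p ∨ ¬s ∨ ¬q) ∨ ¬r) ∧ (¬p ∨ (¬s → ¬r))   [eliminate →]
⇔ (¬(p ∨ ¬s ∨ ¬q) ∨ ¬r) ∧ (¬p ∨ ¬¬s ∨ ¬r)   [eliminate →]
⇔ ((¬p ∧ ¬¬s ∧ ¬¬q) ∨ ¬r) ∧ (¬p ∨ ¬¬s ∨ ¬r)   [De Morgan]
⇔ ((¬p ∧ s ∧ ¬¬q) ∨ ¬r) ∧ (¬p ∨ ¬¬s ∨ ¬r)   [double negation]
⇔ ((¬p ∧ s ∧ q) ∨ ¬r) ∧ (¬p ∨ ¬¬s ∨ ¬r)   [double negation]
⇔ ((¬p ∧ s ∧ q) ∨ ¬r) ∧ (¬p ∨ s ∨ ¬r)   [double negation]
⇔ (¬p ∧ s ∧ q ∧ ¬p) ∨ (¬p ∧ s ∧ q ∧ s) ∨ (¬p ∧ s ∧ q ∧ ¬r) ∨ (¬r ∧ ¬p) ∨ (¬r ∧ s) ∨ (¬r ∧ ¬r)   [distribute ∧ over ∨]
⇔ (¬p ∧ s ∧ q) ∨ ¬r   [simplify]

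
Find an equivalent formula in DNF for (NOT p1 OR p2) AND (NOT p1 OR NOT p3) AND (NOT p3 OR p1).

(NOT p1 OR p2) AND (NOT p1 OR NOT p3) AND (NOT p3 OR p1)
= (NOT p1 AND NOT p1 AND NOT p3) OR (NOT p1 AND NOT p1 AND p1) OR (NOT p1 AND NOT p3 AND NOT p3) OR (NOT p1 AND NOT p3 AND p1) OR (p2 AND NOT p1 AND NOT p3) OR (p2 AND NOT p1 AND p1) OR (p2 AND NOT p3 AND NOT p3) OR (p2 AND NOT p3 AND p1)   — distribute AND over OR
= (NOT p1 AND NOT p3) OR (p2 AND NOT p3)   — simplify

(NOT p1 AND NOT p3) OR (p2 AND NOT p3)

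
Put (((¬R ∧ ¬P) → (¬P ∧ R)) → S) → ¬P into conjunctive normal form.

¬S ∨ ¬P

(((¬R ∧ ¬P) → (¬P ∧ R)) → S) → ¬P
≡ ¬(((¬R ∧ ¬P) → (¬P ∧ R)) → S) ∨ ¬P   (eliminate →)
≡ ¬(¬((¬R ∧ ¬P) → (¬P ∧ R)) ∨ S) ∨ ¬P   (eliminate →)
≡ ¬(¬(¬(¬R ∧ ¬P) ∨ (¬P ∧ R)) ∨ S) ∨ ¬P   (eliminate →)
≡ (¬¬(¬(¬R ∧ ¬P) ∨ (¬P ∧ R)) ∧ ¬S) ∨ ¬P   (De Morgan)
≡ ((¬(¬R ∧ ¬P) ∨ (¬P ∧ R)) ∧ ¬S) ∨ ¬P   (double negation)
≡ ((¬¬R ∨ ¬¬P ∨ (¬P ∧ R)) ∧ ¬S) ∨ ¬P   (De Morgan)
≡ ((R ∨ ¬¬P ∨ (¬P ∧ R)) ∧ ¬S) ∨ ¬P   (double negation)
≡ ((R ∨ P ∨ (¬P ∧ R)) ∧ ¬S) ∨ ¬P   (double negation)
≡ (R ∨ P ∨ ¬P ∨ ¬P) ∧ (R ∨ P ∨ R ∨ ¬P) ∧ (¬S ∨ ¬P)   (distribute ∨ over ∧)
≡ ¬S ∨ ¬P   (simplify)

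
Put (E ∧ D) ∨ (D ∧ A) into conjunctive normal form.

(E ∨ A) ∧ D

(E ∧ D) ∨ (D ∧ A)
≡ (E ∨ D) ∧ (E ∨ A) ∧ (D ∨ D) ∧ (D ∨ A)
≡ (E ∨ A) ∧ D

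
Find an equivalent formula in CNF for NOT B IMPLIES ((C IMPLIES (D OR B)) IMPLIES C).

B OR C

NOT B IMPLIES ((C IMPLIES (D OR B)) IMPLIES C)
= NOT NOT B OR ((C IMPLIES (D OR B)) IMPLIES C)   [eliminate IMPLIES]
= NOT NOT B OR NOT (C IMPLIES (D OR B)) OR C   [eliminate IMPLIES]
= NOT NOT B OR NOT (NOT C OR D OR B) OR C   [eliminate IMPLIES]
= B OR NOT (NOT C OR D OR B) OR C   [double negation]
= B OR (NOT NOT C AND NOT D AND NOT B) OR C   [De Morgan]
= B OR (C AND NOT D AND NOT B) OR C   [double negation]
= (B OR C OR C) AND (B OR NOT D OR C) AND (B OR NOT B OR C)   [distribute OR over AND]
= B OR C   [simplify]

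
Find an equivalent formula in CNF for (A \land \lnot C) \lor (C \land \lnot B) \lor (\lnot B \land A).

(A \lor C) \land (A \lor \lnot B) \land (\lnot C \lor \lnot B)

(A \land \lnot C) \lor (C \land \lnot B) \lor (\lnot B \land A)
⇔ (A \lor C \lor \lnot B) \land (A \lor C \lor A) \land (A \lor \lnot B \lor \lnot B) \land (A \lor \lnot B \lor A) \land (\lnot C \lor C \lor \lnot B) \land (\lnot C \lor C \lor A) \land (\lnot C \lor \lnot B \lor \lnot B) \land (\lnot C \lor \lnot B \lor A)   [distribute \lor over \land]
⇔ (A \lor C) \land (A \lor \lnot B) \land (\lnot C \lor \lnot B)   [simplify]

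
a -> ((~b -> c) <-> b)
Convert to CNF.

a -> ((~b -> c) <-> b)
= ~a | ((~b -> c) <-> b)   [eliminate ->]
= ~a | (((~b -> c) -> b) & (b -> (~b -> c)))   [eliminate <->]
= ~a | ((~(~b -> c) | b) & (b -> (~b -> c)))   [eliminate ->]
= ~a | ((~(~~b | c) | b) & (b -> (~b -> c)))   [eliminate ->]
= ~a | ((~(~~b | c) | b) & (~b | (~b -> c)))   [eliminate ->]
= ~a | ((~(~~b | c) | b) & (~b | ~~b | c))   [eliminate ->]
= ~a | (((~~~b & ~c) | b) & (~b | ~~b | c))   [De Morgan]
= ~a | (((~b & ~c) | b) & (~b | ~~b | c))   [double negation]
= ~a | (((~b & ~c) | b) & (~b | b | c))   [double negation]
= (~a | ~b | b) & (~a | ~c | b) & (~a | ~b | b | c)   [distribute | over &]
= ~a | ~c | b   [simplify]

~a | ~c | b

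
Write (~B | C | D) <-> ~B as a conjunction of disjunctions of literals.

(~B | C | D) <-> ~B
= ((~B | C | D) -> ~B) & (~B -> (~B | C | D))   (eliminate <->)
= (~(~B | C | D) | ~B) & (~B -> (~B | C | D))   (eliminate ->)
= (~(~B | C | D) | ~B) & (~~B | ~B | C | D)   (eliminate ->)
= ((~~B & ~C & ~D) | ~B) & (~~B | ~B | C | D)   (De Morgan)
= ((B & ~C & ~D) | ~B) & (~~B | ~B | C | D)   (double negation)
= ((B & ~C & ~D) | ~B) & (B | ~B | C | D)   (double negation)
= (B | ~B) & (~C | ~B) & (~D | ~B) & (B | ~B | C | D)   (distribute | over &)
= (~C | ~B) & (~D | ~B)   (simplify)

(~C | ~B) & (~D | ~B)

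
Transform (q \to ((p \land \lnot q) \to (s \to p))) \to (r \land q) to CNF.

q \land (p \lor r) \land (\lnot q \lor r) \land (s \lor r) \land (\lnot p \lor r)

(q \to ((p \land \lnot q) \to (s \to p))) \to (r \land q)
⇔ \lnot (q \to ((p \land \lnot q) \to (s \to p))) \lor (r \land q)   (eliminate \to)
⇔ \lnot (\lnot q \lor ((p \land \lnot q) \to (s \to p))) \lor (r \land q)   (eliminate \to)
⇔ \lnot (\lnot q \lor \lnot (p \land \lnot q) \lor (s \to p)) \lor (r \land q)   (eliminate \to)
⇔ \lnot (\lnot q \lor \lnot (p \land \lnot q) \lor \lnot s \lor p) \lor (r \land q)   (eliminate \to)
⇔ (\lnot \lnot q \land \lnot \lnot (p \land \lnot q) \land \lnot \lnot s \land \lnot p) \lor (r \land q)   (De Morgan)
⇔ (q \land \lnot \lnot (p \land \lnot q) \land \lnot \lnot s \land \lnot p) \lor (r \land q)   (double negation)
⇔ (q \land p \land \lnot q \land \lnot \lnot s \land \lnot p) \lor (r \land q)   (double negation)
⇔ (q \land p \land \lnot q \land s \land \lnot p) \lor (r \land q)   (double negation)
⇔ (q \lor r) \land (q \lor q) \land (p \lor r) \land (p \lor q) \land (\lnot q \lor r) \land (\lnot q \lor q) \land (s \lor r) \land (s \lor q) \land (\lnot p \lor r) \land (\lnot p \lor q)   (distribute \lor over \land)
⇔ q \land (p \lor r) \land (\lnot q \lor r) \land (s \lor r) \land (\lnot p \lor r)   (simplify)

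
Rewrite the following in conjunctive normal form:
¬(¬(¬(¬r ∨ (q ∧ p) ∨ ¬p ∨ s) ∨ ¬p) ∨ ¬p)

¬(¬(¬(¬r ∨ (q ∧ p) ∨ ¬p ∨ s) ∨ ¬p) ∨ ¬p)
≡ ¬¬(¬(¬r ∨ (q ∧ p) ∨ ¬p ∨ s) ∨ ¬p) ∧ ¬¬p   [De Morgan]
≡ (¬(¬r ∨ (q ∧ p) ∨ ¬p ∨ s) ∨ ¬p) ∧ ¬¬p   [double negation]
≡ ((¬¬r ∧ ¬(q ∧ p) ∧ ¬¬p ∧ ¬s) ∨ ¬p) ∧ ¬¬p   [De Morgan]
≡ ((r ∧ ¬(q ∧ p) ∧ ¬¬p ∧ ¬s) ∨ ¬p) ∧ ¬¬p   [double negation]
≡ ((r ∧ (¬q ∨ ¬p) ∧ ¬¬p ∧ ¬s) ∨ ¬p) ∧ ¬¬p   [De Morgan]
≡ ((r ∧ (¬q ∨ ¬p) ∧ p ∧ ¬s) ∨ ¬p) ∧ ¬¬p   [double negation]
≡ ((r ∧ (¬q ∨ ¬p) ∧ p ∧ ¬s) ∨ ¬p) ∧ p   [double negation]
≡ (r ∨ ¬p) ∧ (¬q ∨ ¬p ∨ ¬p) ∧ (p ∨ ¬p) ∧ (¬s ∨ ¬p) ∧ p   [distribute ∨ over ∧]
≡ (r ∨ ¬p) ∧ (¬q ∨ ¬p) ∧ (¬s ∨ ¬p) ∧ p   [simplify]

(r ∨ ¬p) ∧ (¬q ∨ ¬p) ∧ (¬s ∨ ¬p) ∧ p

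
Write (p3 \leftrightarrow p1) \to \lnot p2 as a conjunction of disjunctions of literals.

(p3 \lor p1 \lor \lnot p2) \land (\lnot p1 \lor \lnot p3 \lor \lnot p2)

(p3 \leftrightarrow p1) \to \lnot p2
⇔ \lnot (p3 \leftrightarrow p1) \lor \lnot p2
⇔ \lnot ((p3 \to p1) \land (p1 \to p3)) \lor \lnot p2
⇔ \lnot ((\lnot p3 \lor p1) \land (p1 \to p3)) \lor \lnot p2
⇔ \lnot ((\lnot p3 \lor p1) \land (\lnot p1 \lor p3)) \lor \lnot p2
⇔ \lnot (\lnot p3 \lor p1) \lor \lnot (\lnot p1 \lor p3) \lor \lnot p2
⇔ \lnot \lnot p3 \land \lnot p1 \lor \lnot (\lnot p1 \lor p3) \lor \lnot p2
⇔ p3 \land \lnot p1 \lor \lnot (\lnot p1 \lor p3) \lor \lnot p2
⇔ p3 \land \lnot p1 \lor \lnot \lnot p1 \land \lnot p3 \lor \lnot p2
⇔ p3 \land \lnot p1 \lor p1 \land \lnot p3 \lor \lnot p2
⇔ (p3 \lor p1 \lor \lnot p2) \land (p3 \lor \lnot p3 \lor \lnot p2) \land (\lnot p1 \lor p1 \lor \lnot p2) \land (\lnot p1 \lor \lnot p3 \lor \lnot p2)
⇔ (p3 \lor p1 \lor \lnot p2) \land (\lnot p1 \lor \lnot p3 \lor \lnot p2)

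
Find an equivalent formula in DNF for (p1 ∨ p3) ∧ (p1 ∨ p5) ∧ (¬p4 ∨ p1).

p1 ∨ (p3 ∧ p5 ∧ ¬p4)

(p1 ∨ p3) ∧ (p1 ∨ p5) ∧ (¬p4 ∨ p1)
⇔ (p1 ∧ p1 ∧ ¬p4) ∨ (p1 ∧ p1 ∧ p1) ∨ (p1 ∧ p5 ∧ ¬p4) ∨ (p1 ∧ p5 ∧ p1) ∨ (p3 ∧ p1 ∧ ¬p4) ∨ (p3 ∧ p1 ∧ p1) ∨ (p3 ∧ p5 ∧ ¬p4) ∨ (p3 ∧ p5 ∧ p1)   — distribute ∧ over ∨
⇔ p1 ∨ (p3 ∧ p5 ∧ ¬p4)   — simplify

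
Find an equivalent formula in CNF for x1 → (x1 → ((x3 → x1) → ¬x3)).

x1 → (x1 → ((x3 → x1) → ¬x3))
≡ ¬x1 ∨ (x1 → ((x3 → x1) → ¬x3))   [eliminate →]
≡ ¬x1 ∨ ¬x1 ∨ ((x3 → x1) → ¬x3)   [eliminate →]
≡ ¬x1 ∨ ¬x1 ∨ ¬(x3 → x1) ∨ ¬x3   [eliminate →]
≡ ¬x1 ∨ ¬x1 ∨ ¬(¬x3 ∨ x1) ∨ ¬x3   [eliminate →]
≡ ¬x1 ∨ ¬x1 ∨ ¬¬x3 ∧ ¬x1 ∨ ¬x3   [De Morgan]
≡ ¬x1 ∨ ¬x1 ∨ x3 ∧ ¬x1 ∨ ¬x3   [double negation]
≡ (¬x1 ∨ ¬x1 ∨ x3 ∨ ¬x3) ∧ (¬x1 ∨ ¬x1 ∨ ¬x1 ∨ ¬x3)   [distribute ∨ over ∧]
≡ ¬x1 ∨ ¬x3   [simplify]

¬x1 ∨ ¬x3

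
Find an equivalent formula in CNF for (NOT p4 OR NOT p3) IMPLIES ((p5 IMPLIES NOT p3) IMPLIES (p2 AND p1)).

(p4 OR p5 OR p2) AND (p4 OR p5 OR p1) AND (p3 OR p2) AND (p3 OR p1)

(NOT p4 OR NOT p3) IMPLIES ((p5 IMPLIES NOT p3) IMPLIES (p2 AND p1))
≡ NOT (NOT p4 OR NOT p3) OR ((p5 IMPLIES NOT p3) IMPLIES (p2 AND p1))   — eliminate IMPLIES
≡ NOT (NOT p4 OR NOT p3) OR NOT (p5 IMPLIES NOT p3) OR (p2 AND p1)   — eliminate IMPLIES
≡ NOT (NOT p4 OR NOT p3) OR NOT (NOT p5 OR NOT p3) OR (p2 AND p1)   — eliminate IMPLIES
≡ (NOT NOT p4 AND NOT NOT p3) OR NOT (NOT p5 OR NOT p3) OR (p2 AND p1)   — De Morgan
≡ (p4 AND NOT NOT p3) OR NOT (NOT p5 OR NOT p3) OR (p2 AND p1)   — double negation
≡ (p4 AND p3) OR NOT (NOT p5 OR NOT p3) OR (p2 AND p1)   — double negation
≡ (p4 AND p3) OR (NOT NOT p5 AND NOT NOT p3) OR (p2 AND p1)   — De Morgan
≡ (p4 AND p3) OR (p5 AND NOT NOT p3) OR (p2 AND p1)   — double negation
≡ (p4 AND p3) OR (p5 AND p3) OR (p2 AND p1)   — double negation
≡ (p4 OR p5 OR p2) AND (p4 OR p5 OR p1) AND (p4 OR p3 OR p2) AND (p4 OR p3 OR p1) AND (p3 OR p5 OR p2) AND (p3 OR p5 OR p1) AND (p3 OR p3 OR p2) AND (p3 OR p3 OR p1)   — distribute OR over AND
≡ (p4 OR p5 OR p2) AND (p4 OR p5 OR p1) AND (p3 OR p2) AND (p3 OR p1)   — simplify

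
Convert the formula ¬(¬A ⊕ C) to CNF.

¬(¬A ⊕ C)
⇔ ¬((¬A ∨ C) ∧ ¬(¬A ∧ C))
⇔ ¬(¬A ∨ C) ∨ ¬¬(¬A ∧ C)
⇔ ¬¬A ∧ ¬C ∨ ¬¬(¬A ∧ C)
⇔ A ∧ ¬C ∨ ¬¬(¬A ∧ C)
⇔ A ∧ ¬C ∨ ¬A ∧ C
⇔ (A ∨ ¬A) ∧ (A ∨ C) ∧ (¬C ∨ ¬A) ∧ (¬C ∨ C)
⇔ (A ∨ C) ∧ (¬C ∨ ¬A)

(A ∨ C) ∧ (¬C ∨ ¬A)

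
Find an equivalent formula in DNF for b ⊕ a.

b ⊕ a
≡ (b ∧ ¬a) ∨ (¬b ∧ a)

(b ∧ ¬a) ∨ (¬b ∧ a)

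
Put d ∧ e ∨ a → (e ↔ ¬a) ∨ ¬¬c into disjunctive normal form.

d ∧ e ∨ a → (e ↔ ¬a) ∨ ¬¬c
≡ ¬(d ∧ e ∨ a) ∨ (e ↔ ¬a) ∨ ¬¬c   (eliminate →)
≡ ¬(d ∧ e ∨ a) ∨ (e → ¬a) ∧ (¬a → e) ∨ ¬¬c   (eliminate ↔)
≡ ¬(d ∧ e ∨ a) ∨ (¬e ∨ ¬a) ∧ (¬a → e) ∨ ¬¬c   (eliminate →)
≡ ¬(d ∧ e ∨ a) ∨ (¬e ∨ ¬a) ∧ (¬¬a ∨ e) ∨ ¬¬c   (eliminate →)
≡ ¬(d ∧ e) ∧ ¬a ∨ (¬e ∨ ¬a) ∧ (¬¬a ∨ e) ∨ ¬¬c   (De Morgan)
≡ (¬d ∨ ¬e) ∧ ¬a ∨ (¬e ∨ ¬a) ∧ (¬¬a ∨ e) ∨ ¬¬c   (De Morgan)
≡ (¬d ∨ ¬e) ∧ ¬a ∨ (¬e ∨ ¬a) ∧ (a ∨ e) ∨ ¬¬c   (double negation)
≡ (¬d ∨ ¬e) ∧ ¬a ∨ (¬e ∨ ¬a) ∧ (a ∨ e) ∨ c   (double negation)
≡ ¬d ∧ ¬a ∨ ¬e ∧ ¬a ∨ ¬e ∧ a ∨ ¬e ∧ e ∨ ¬a ∧ a ∨ ¬a ∧ e ∨ c   (distribute ∧ over ∨)
≡ ¬d ∧ ¬a ∨ ¬e ∧ ¬a ∨ ¬e ∧ a ∨ ¬a ∧ e ∨ c   (simplify)

¬d ∧ ¬a ∨ ¬e ∧ ¬a ∨ ¬e ∧ a ∨ ¬a ∧ e ∨ c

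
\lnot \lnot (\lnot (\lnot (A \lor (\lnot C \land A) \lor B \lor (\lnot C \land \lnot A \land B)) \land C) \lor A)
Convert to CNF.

\lnot \lnot (\lnot (\lnot (A \lor (\lnot C \land A) \lor B \lor (\lnot C \land \lnot A \land B)) \land C) \lor A)
= \lnot (\lnot (A \lor (\lnot C \land A) \lor B \lor (\lnot C \land \lnot A \land B)) \land C) \lor A   (double negation)
= \lnot \lnot (A \lor (\lnot C \land A) \lor B \lor (\lnot C \land \lnot A \land B)) \lor \lnot C \lor A   (De Morgan)
= A \lor (\lnot C \land A) \lor B \lor (\lnot C \land \lnot A \land B) \lor \lnot C \lor A   (double negation)
= (A \lor \lnot C \lor B \lor \lnot C \lor \lnot C \lor A) \land (A \lor \lnot C \lor B \lor \lnot A \lor \lnot C \lor A) \land (A \lor \lnot C \lor B \lor B \lor \lnot C \lor A) \land (A \lor A \lor B \lor \lnot C \lor \lnot C \lor A) \land (A \lor A \lor B \lor \lnot A \lor \lnot C \lor A) \land (A \lor A \lor B \lor B \lor \lnot C \lor A)   (distribute \lor over \land)
= A \lor \lnot C \lor B   (simplify)

A \lor \lnot C \lor B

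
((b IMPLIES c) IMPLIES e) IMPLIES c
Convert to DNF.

(NOT b AND NOT e) OR c

((b IMPLIES c) IMPLIES e) IMPLIES c
⇔ NOT ((b IMPLIES c) IMPLIES e) OR c   — eliminate IMPLIES
⇔ NOT (NOT (b IMPLIES c) OR e) OR c   — eliminate IMPLIES
⇔ NOT (NOT (NOT b OR c) OR e) OR c   — eliminate IMPLIES
⇔ (NOT NOT (NOT b OR c) AND NOT e) OR c   — De Morgan
⇔ ((NOT b OR c) AND NOT e) OR c   — double negation
⇔ (NOT b AND NOT e) OR (c AND NOT e) OR c   — distribute AND over OR
⇔ (NOT b AND NOT e) OR c   — simplify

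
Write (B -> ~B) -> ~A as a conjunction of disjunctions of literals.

B | ~A

(B -> ~B) -> ~A
≡ ~(B -> ~B) | ~A   [eliminate ->]
≡ ~(~B | ~B) | ~A   [eliminate ->]
≡ (~~B & ~~B) | ~A   [De Morgan]
≡ (B & ~~B) | ~A   [double negation]
≡ (B & B) | ~A   [double negation]
≡ (B | ~A) & (B | ~A)   [distribute | over &]
≡ B | ~A   [simplify]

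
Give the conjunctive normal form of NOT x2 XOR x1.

NOT x2 XOR x1
≡ (NOT x2 OR x1) AND NOT (NOT x2 AND x1)   [expand XOR]
≡ (NOT x2 OR x1) AND (NOT NOT x2 OR NOT x1)   [De Morgan]
≡ (NOT x2 OR x1) AND (x2 OR NOT x1)   [double negation]

(NOT x2 OR x1) AND (x2 OR NOT x1)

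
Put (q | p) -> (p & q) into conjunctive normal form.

(~q | p) & (~p | q)

(q | p) -> (p & q)
≡ ~(q | p) | (p & q)
≡ (~q & ~p) | (p & q)
≡ (~q | p) & (~q | q) & (~p | p) & (~p | q)
≡ (~q | p) & (~p | q)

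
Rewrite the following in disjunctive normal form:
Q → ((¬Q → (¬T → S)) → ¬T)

¬Q ∨ ¬T

Q → ((¬Q → (¬T → S)) → ¬T)
≡ ¬Q ∨ ((¬Q → (¬T → S)) → ¬T)
≡ ¬Q ∨ ¬(¬Q → (¬T → S)) ∨ ¬T
≡ ¬Q ∨ ¬(¬¬Q ∨ (¬T → S)) ∨ ¬T
≡ ¬Q ∨ ¬(¬¬Q ∨ ¬¬T ∨ S) ∨ ¬T
≡ ¬Q ∨ (¬¬¬Q ∧ ¬¬¬T ∧ ¬S) ∨ ¬T
≡ ¬Q ∨ (¬Q ∧ ¬¬¬T ∧ ¬S) ∨ ¬T
≡ ¬Q ∨ (¬Q ∧ ¬T ∧ ¬S) ∨ ¬T
≡ ¬Q ∨ ¬T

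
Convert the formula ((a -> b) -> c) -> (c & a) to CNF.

((a -> b) -> c) -> (c & a)
≡ ~((a -> b) -> c) | (c & a)   [eliminate ->]
≡ ~(~(a -> b) | c) | (c & a)   [eliminate ->]
≡ ~(~(~a | b) | c) | (c & a)   [eliminate ->]
≡ (~~(~a | b) & ~c) | (c & a)   [De Morgan]
≡ ((~a | b) & ~c) | (c & a)   [double negation]
≡ (~a | b | c) & (~a | b | a) & (~c | c) & (~c | a)   [distribute | over &]
≡ (~a | b | c) & (~c | a)   [simplify]

(~a | b | c) & (~c | a)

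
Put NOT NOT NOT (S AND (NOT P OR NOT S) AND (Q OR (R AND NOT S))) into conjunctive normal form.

NOT NOT NOT (S AND (NOT P OR NOT S) AND (Q OR (R AND NOT S)))
= NOT (S AND (NOT P OR NOT S) AND (Q OR (R AND NOT S)))   — double negation
= NOT S OR NOT (NOT P OR NOT S) OR NOT (Q OR (R AND NOT S))   — De Morgan
= NOT S OR (NOT NOT P AND NOT NOT S) OR NOT (Q OR (R AND NOT S))   — De Morgan
= NOT S OR (P AND NOT NOT S) OR NOT (Q OR (R AND NOT S))   — double negation
= NOT S OR (P AND S) OR NOT (Q OR (R AND NOT S))   — double negation
= NOT S OR (P AND S) OR (NOT Q AND NOT (R AND NOT S))   — De Morgan
= NOT S OR (P AND S) OR (NOT Q AND (NOT R OR NOT NOT S))   — De Morgan
= NOT S OR (P AND S) OR (NOT Q AND (NOT R OR S))   — double negation
= (NOT S OR P OR NOT Q) AND (NOT S OR P OR NOT R OR S) AND (NOT S OR S OR NOT Q) AND (NOT S OR S OR NOT R OR S)   — distribute OR over AND
= NOT S OR P OR NOT Q   — simplify

NOT S OR P OR NOT Q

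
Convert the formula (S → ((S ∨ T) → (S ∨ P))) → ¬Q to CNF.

(S → ((S ∨ T) → (S ∨ P))) → ¬Q
≡ ¬(S → ((S ∨ T) → (S ∨ P))) ∨ ¬Q   [eliminate →]
≡ ¬(¬S ∨ ((S ∨ T) → (S ∨ P))) ∨ ¬Q   [eliminate →]
≡ ¬(¬S ∨ ¬(S ∨ T) ∨ S ∨ P) ∨ ¬Q   [eliminate →]
≡ (¬¬S ∧ ¬¬(S ∨ T) ∧ ¬S ∧ ¬P) ∨ ¬Q   [De Morgan]
≡ (S ∧ ¬¬(S ∨ T) ∧ ¬S ∧ ¬P) ∨ ¬Q   [double negation]
≡ (S ∧ (S ∨ T) ∧ ¬S ∧ ¬P) ∨ ¬Q   [double negation]
≡ (S ∨ ¬Q) ∧ (S ∨ T ∨ ¬Q) ∧ (¬S ∨ ¬Q) ∧ (¬P ∨ ¬Q)   [distribute ∨ over ∧]
≡ (S ∨ ¬Q) ∧ (¬S ∨ ¬Q) ∧ (¬P ∨ ¬Q)   [simplify]

(S ∨ ¬Q) ∧ (¬S ∨ ¬Q) ∧ (¬P ∨ ¬Q)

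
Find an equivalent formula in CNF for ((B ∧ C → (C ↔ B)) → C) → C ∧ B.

¬C ∨ B

((B ∧ C → (C ↔ B)) → C) → C ∧ B
⇔ ¬((B ∧ C → (C ↔ B)) → C) ∨ C ∧ B   — eliminate →
⇔ ¬(¬(B ∧ C → (C ↔ B)) ∨ C) ∨ C ∧ B   — eliminate →
⇔ ¬(¬(¬(B ∧ C) ∨ (C ↔ B)) ∨ C) ∨ C ∧ B   — eliminate →
⇔ ¬(¬(¬(B ∧ C) ∨ (C → B) ∧ (B → C)) ∨ C) ∨ C ∧ B   — eliminate ↔
⇔ ¬(¬(¬(B ∧ C) ∨ (¬C ∨ B) ∧ (B → C)) ∨ C) ∨ C ∧ B   — eliminate →
⇔ ¬(¬(¬(B ∧ C) ∨ (¬C ∨ B) ∧ (¬B ∨ C)) ∨ C) ∨ C ∧ B   — eliminate →
⇔ ¬¬(¬(B ∧ C) ∨ (¬C ∨ B) ∧ (¬B ∨ C)) ∧ ¬C ∨ C ∧ B   — De Morgan
⇔ (¬(B ∧ C) ∨ (¬C ∨ B) ∧ (¬B ∨ C)) ∧ ¬C ∨ C ∧ B   — double negation
⇔ (¬B ∨ ¬C ∨ (¬C ∨ B) ∧ (¬B ∨ C)) ∧ ¬C ∨ C ∧ B   — De Morgan
⇔ (¬B ∨ ¬C ∨ ¬C ∨ B ∨ C) ∧ (¬B ∨ ¬C ∨ ¬C ∨ B ∨ B) ∧ (¬B ∨ ¬C ∨ ¬B ∨ C ∨ C) ∧ (¬B ∨ ¬C ∨ ¬B ∨ C ∨ B) ∧ (¬C ∨ C) ∧ (¬C ∨ B)   — distribute ∨ over ∧
⇔ ¬C ∨ B   — simplify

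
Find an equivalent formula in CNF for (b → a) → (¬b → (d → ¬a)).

b ∨ ¬d ∨ ¬a

(b → a) → (¬b → (d → ¬a))
≡ ¬(b → a) ∨ (¬b → (d → ¬a))
≡ ¬(¬b ∨ a) ∨ (¬b → (d → ¬a))
≡ ¬(¬b ∨ a) ∨ ¬¬b ∨ (d → ¬a)
≡ ¬(¬b ∨ a) ∨ ¬¬b ∨ ¬d ∨ ¬a
≡ ¬¬b ∧ ¬a ∨ ¬¬b ∨ ¬d ∨ ¬a
≡ b ∧ ¬a ∨ ¬¬b ∨ ¬d ∨ ¬a
≡ b ∧ ¬a ∨ b ∨ ¬d ∨ ¬a
≡ (b ∨ b ∨ ¬d ∨ ¬a) ∧ (¬a ∨ b ∨ ¬d ∨ ¬a)
≡ b ∨ ¬d ∨ ¬a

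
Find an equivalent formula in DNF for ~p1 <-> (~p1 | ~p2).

~p1 <-> (~p1 | ~p2)
≡ (~p1 -> (~p1 | ~p2)) & ((~p1 | ~p2) -> ~p1)   [eliminate <->]
≡ (~~p1 | ~p1 | ~p2) & ((~p1 | ~p2) -> ~p1)   [eliminate ->]
≡ (~~p1 | ~p1 | ~p2) & (~(~p1 | ~p2) | ~p1)   [eliminate ->]
≡ (p1 | ~p1 | ~p2) & (~(~p1 | ~p2) | ~p1)   [double negation]
≡ (p1 | ~p1 | ~p2) & ((~~p1 & ~~p2) | ~p1)   [De Morgan]
≡ (p1 | ~p1 | ~p2) & ((p1 & ~~p2) | ~p1)   [double negation]
≡ (p1 | ~p1 | ~p2) & ((p1 & p2) | ~p1)   [double negation]
≡ (p1 & p1 & p2) | (p1 & ~p1) | (~p1 & p1 & p2) | (~p1 & ~p1) | (~p2 & p1 & p2) | (~p2 & ~p1)   [distribute & over |]
≡ (p1 & p2) | ~p1   [simplify]

(p1 & p2) | ~p1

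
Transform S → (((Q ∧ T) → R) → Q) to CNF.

S → (((Q ∧ T) → R) → Q)
≡ ¬S ∨ (((Q ∧ T) → R) → Q)
≡ ¬S ∨ ¬((Q ∧ T) → R) ∨ Q
≡ ¬S ∨ ¬(¬(Q ∧ T) ∨ R) ∨ Q
≡ ¬S ∨ (¬¬(Q ∧ T) ∧ ¬R) ∨ Q
≡ ¬S ∨ (Q ∧ T ∧ ¬R) ∨ Q
≡ (¬S ∨ Q ∨ Q) ∧ (¬S ∨ T ∨ Q) ∧ (¬S ∨ ¬R ∨ Q)
≡ ¬S ∨ Q

¬S ∨ Q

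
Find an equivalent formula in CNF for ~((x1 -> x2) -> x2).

(~x1 | x2) & ~x2

~((x1 -> x2) -> x2)
⇔ ~(~(x1 -> x2) | x2)   — eliminate ->
⇔ ~(~(~x1 | x2) | x2)   — eliminate ->
⇔ ~~(~x1 | x2) & ~x2   — De Morgan
⇔ (~x1 | x2) & ~x2   — double negation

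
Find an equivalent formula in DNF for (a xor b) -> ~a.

(b & a) | ~a

(a xor b) -> ~a
≡ ~(a xor b) | ~a   [eliminate ->]
≡ ~((a & ~b) | (~a & b)) | ~a   [expand xor]
≡ (~(a & ~b) & ~(~a & b)) | ~a   [De Morgan]
≡ ((~a | ~~b) & ~(~a & b)) | ~a   [De Morgan]
≡ ((~a | b) & ~(~a & b)) | ~a   [double negation]
≡ ((~a | b) & (~~a | ~b)) | ~a   [De Morgan]
≡ ((~a | b) & (a | ~b)) | ~a   [double negation]
≡ (~a & a) | (~a & ~b) | (b & a) | (b & ~b) | ~a   [distribute & over |]
≡ (b & a) | ~a   [simplify]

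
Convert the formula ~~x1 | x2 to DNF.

~~x1 | x2
≡ x1 | x2   [double negation]

x1 | x2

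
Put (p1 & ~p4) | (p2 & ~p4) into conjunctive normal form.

(p1 | p2) & ~p4

(p1 & ~p4) | (p2 & ~p4)
= (p1 | p2) & (p1 | ~p4) & (~p4 | p2) & (~p4 | ~p4)   [distribute | over &]
= (p1 | p2) & ~p4   [simplify]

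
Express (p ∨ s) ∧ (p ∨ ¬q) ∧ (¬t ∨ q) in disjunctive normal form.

(p ∧ ¬t) ∨ (p ∧ q) ∨ (s ∧ ¬q ∧ ¬t)

(p ∨ s) ∧ (p ∨ ¬q) ∧ (¬t ∨ q)
≡ (p ∧ p ∧ ¬t) ∨ (p ∧ p ∧ q) ∨ (p ∧ ¬q ∧ ¬t) ∨ (p ∧ ¬q ∧ q) ∨ (s ∧ p ∧ ¬t) ∨ (s ∧ p ∧ q) ∨ (s ∧ ¬q ∧ ¬t) ∨ (s ∧ ¬q ∧ q)   (distribute ∧ over ∨)
≡ (p ∧ ¬t) ∨ (p ∧ q) ∨ (s ∧ ¬q ∧ ¬t)   (simplify)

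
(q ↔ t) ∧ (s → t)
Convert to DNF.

(¬q ∧ ¬t ∧ ¬s) ∨ (t ∧ q)

(q ↔ t) ∧ (s → t)
⇔ (q → t) ∧ (t → q) ∧ (s → t)   [eliminate ↔]
⇔ (¬q ∨ t) ∧ (t → q) ∧ (s → t)   [eliminate →]
⇔ (¬q ∨ t) ∧ (¬t ∨ q) ∧ (s → t)   [eliminate →]
⇔ (¬q ∨ t) ∧ (¬t ∨ q) ∧ (¬s ∨ t)   [eliminate →]
⇔ (¬q ∧ ¬t ∧ ¬s) ∨ (¬q ∧ ¬t ∧ t) ∨ (¬q ∧ q ∧ ¬s) ∨ (¬q ∧ q ∧ t) ∨ (t ∧ ¬t ∧ ¬s) ∨ (t ∧ ¬t ∧ t) ∨ (t ∧ q ∧ ¬s) ∨ (t ∧ q ∧ t)   [distribute ∧ over ∨]
⇔ (¬q ∧ ¬t ∧ ¬s) ∨ (t ∧ q)   [simplify]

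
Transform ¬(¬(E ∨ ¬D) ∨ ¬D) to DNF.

¬(¬(E ∨ ¬D) ∨ ¬D)
≡ ¬¬(E ∨ ¬D) ∧ ¬¬D   [De Morgan]
≡ (E ∨ ¬D) ∧ ¬¬D   [double negation]
≡ (E ∨ ¬D) ∧ D   [double negation]
≡ (E ∧ D) ∨ (¬D ∧ D)   [distribute ∧ over ∨]
≡ E ∧ D   [simplify]

E ∧ D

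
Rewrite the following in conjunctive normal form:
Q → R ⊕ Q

Q → R ⊕ Q
≡ ¬Q ∨ (R ⊕ Q)   (eliminate →)
≡ ¬Q ∨ (R ∨ Q) ∧ ¬(R ∧ Q)   (expand ⊕)
≡ ¬Q ∨ (R ∨ Q) ∧ (¬R ∨ ¬Q)   (De Morgan)
≡ (¬Q ∨ R ∨ Q) ∧ (¬Q ∨ ¬R ∨ ¬Q)   (distribute ∨ over ∧)
≡ ¬Q ∨ ¬R   (simplify)

¬Q ∨ ¬R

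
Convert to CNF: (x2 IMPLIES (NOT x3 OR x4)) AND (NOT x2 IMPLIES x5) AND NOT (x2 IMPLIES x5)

(x2 IMPLIES (NOT x3 OR x4)) AND (NOT x2 IMPLIES x5) AND NOT (x2 IMPLIES x5)
≡ (NOT x2 OR NOT x3 OR x4) AND (NOT x2 IMPLIES x5) AND NOT (x2 IMPLIES x5)   (eliminate IMPLIES)
≡ (NOT x2 OR NOT x3 OR x4) AND (NOT NOT x2 OR x5) AND NOT (x2 IMPLIES x5)   (eliminate IMPLIES)
≡ (NOT x2 OR NOT x3 OR x4) AND (NOT NOT x2 OR x5) AND NOT (NOT x2 OR x5)   (eliminate IMPLIES)
≡ (NOT x2 OR NOT x3 OR x4) AND (x2 OR x5) AND NOT (NOT x2 OR x5)   (double negation)
≡ (NOT x2 OR NOT x3 OR x4) AND (x2 OR x5) AND NOT NOT x2 AND NOT x5   (De Morgan)
≡ (NOT x2 OR NOT x3 OR x4) AND (x2 OR x5) AND x2 AND NOT x5   (double negation)
≡ (NOT x2 OR NOT x3 OR x4) AND x2 AND NOT x5   (simplify)

(NOT x2 OR NOT x3 OR x4) AND x2 AND NOT x5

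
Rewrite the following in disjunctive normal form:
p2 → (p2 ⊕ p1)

¬p2 ∨ (p2 ∧ ¬p1)

p2 → (p2 ⊕ p1)
= ¬p2 ∨ (p2 ⊕ p1)   — eliminate →
= ¬p2 ∨ (p2 ∧ ¬p1) ∨ (¬p2 ∧ p1)   — expand ⊕
= ¬p2 ∨ (p2 ∧ ¬p1)   — simplify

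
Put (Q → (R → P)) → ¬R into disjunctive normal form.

(Q ∧ R ∧ ¬P) ∨ ¬R

(Q → (R → P)) → ¬R
≡ ¬(Q → (R → P)) ∨ ¬R   [eliminate →]
≡ ¬(¬Q ∨ (R → P)) ∨ ¬R   [eliminate →]
≡ ¬(¬Q ∨ ¬R ∨ P) ∨ ¬R   [eliminate →]
≡ (¬¬Q ∧ ¬¬R ∧ ¬P) ∨ ¬R   [De Morgan]
≡ (Q ∧ ¬¬R ∧ ¬P) ∨ ¬R   [double negation]
≡ (Q ∧ R ∧ ¬P) ∨ ¬R   [double negation]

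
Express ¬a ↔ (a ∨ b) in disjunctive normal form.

¬a ↔ (a ∨ b)
⇔ (¬a → (a ∨ b)) ∧ ((a ∨ b) → ¬a)   [eliminate ↔]
⇔ (¬¬a ∨ a ∨ b) ∧ ((a ∨ b) → ¬a)   [eliminate →]
⇔ (¬¬a ∨ a ∨ b) ∧ (¬(a ∨ b) ∨ ¬a)   [eliminate →]
⇔ (a ∨ a ∨ b) ∧ (¬(a ∨ b) ∨ ¬a)   [double negation]
⇔ (a ∨ a ∨ b) ∧ ((¬a ∧ ¬b) ∨ ¬a)   [De Morgan]
⇔ (a ∧ ¬a ∧ ¬b) ∨ (a ∧ ¬a) ∨ (a ∧ ¬a ∧ ¬b) ∨ (a ∧ ¬a) ∨ (b ∧ ¬a ∧ ¬b) ∨ (b ∧ ¬a)   [distribute ∧ over ∨]
⇔ b ∧ ¬a   [simplify]

b ∧ ¬a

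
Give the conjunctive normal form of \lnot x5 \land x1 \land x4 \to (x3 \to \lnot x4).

\lnot x5 \land x1 \land x4 \to (x3 \to \lnot x4)
≡ \lnot (\lnot x5 \land x1 \land x4) \lor (x3 \to \lnot x4)   [eliminate \to]
≡ \lnot (\lnot x5 \land x1 \land x4) \lor \lnot x3 \lor \lnot x4   [eliminate \to]
≡ \lnot \lnot x5 \lor \lnot x1 \lor \lnot x4 \lor \lnot x3 \lor \lnot x4   [De Morgan]
≡ x5 \lor \lnot x1 \lor \lnot x4 \lor \lnot x3 \lor \lnot x4   [double negation]
≡ x5 \lor \lnot x1 \lor \lnot x4 \lor \lnot x3   [simplify]

x5 \lor \lnot x1 \lor \lnot x4 \lor \lnot x3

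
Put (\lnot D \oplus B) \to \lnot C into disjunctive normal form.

(\lnot D \oplus B) \to \lnot C
⇔ \lnot (\lnot D \oplus B) \lor \lnot C
⇔ \lnot ((\lnot D \land \lnot B) \lor (\lnot \lnot D \land B)) \lor \lnot C
⇔ (\lnot (\lnot D \land \lnot B) \land \lnot (\lnot \lnot D \land B)) \lor \lnot C
⇔ ((\lnot \lnot D \lor \lnot \lnot B) \land \lnot (\lnot \lnot D \land B)) \lor \lnot C
⇔ ((D \lor \lnot \lnot B) \land \lnot (\lnot \lnot D \land B)) \lor \lnot C
⇔ ((D \lor B) \land \lnot (\lnot \lnot D \land B)) \lor \lnot C
⇔ ((D \lor B) \land (\lnot \lnot \lnot D \lor \lnot B)) \lor \lnot C
⇔ ((D \lor B) \land (\lnot D \lor \lnot B)) \lor \lnot C
⇔ (D \land \lnot D) \lor (D \land \lnot B) \lor (B \land \lnot D) \lor (B \land \lnot B) \lor \lnot C
⇔ (D \land \lnot B) \lor (B \land \lnot D) \lor \lnot C

(D \land \lnot B) \lor (B \land \lnot D) \lor \lnot C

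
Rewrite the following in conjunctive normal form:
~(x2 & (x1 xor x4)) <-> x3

~(x2 & (x1 xor x4)) <-> x3
≡ (~(x2 & (x1 xor x4)) -> x3) & (x3 -> ~(x2 & (x1 xor x4)))
≡ (~~(x2 & (x1 xor x4)) | x3) & (x3 -> ~(x2 & (x1 xor x4)))
≡ (~~(x2 & (x1 | x4) & ~(x1 & x4)) | x3) & (x3 -> ~(x2 & (x1 xor x4)))
≡ (~~(x2 & (x1 | x4) & ~(x1 & x4)) | x3) & (~x3 | ~(x2 & (x1 xor x4)))
≡ (~~(x2 & (x1 | x4) & ~(x1 & x4)) | x3) & (~x3 | ~(x2 & (x1 | x4) & ~(x1 & x4)))
≡ ((x2 & (x1 | x4) & ~(x1 & x4)) | x3) & (~x3 | ~(x2 & (x1 | x4) & ~(x1 & x4)))
≡ ((x2 & (x1 | x4) & (~x1 | ~x4)) | x3) & (~x3 | ~(x2 & (x1 | x4) & ~(x1 & x4)))
≡ ((x2 & (x1 | x4) & (~x1 | ~x4)) | x3) & (~x3 | ~x2 | ~(x1 | x4) | ~~(x1 & x4))
≡ ((x2 & (x1 | x4) & (~x1 | ~x4)) | x3) & (~x3 | ~x2 | (~x1 & ~x4) | ~~(x1 & x4))
≡ ((x2 & (x1 | x4) & (~x1 | ~x4)) | x3) & (~x3 | ~x2 | (~x1 & ~x4) | (x1 & x4))
≡ (x2 | x3) & (x1 | x4 | x3) & (~x1 | ~x4 | x3) & (~x3 | ~x2 | ~x1 | x1) & (~x3 | ~x2 | ~x1 | x4) & (~x3 | ~x2 | ~x4 | x1) & (~x3 | ~x2 | ~x4 | x4)
≡ (x2 | x3) & (x1 | x4 | x3) & (~x1 | ~x4 | x3) & (~x3 | ~x2 | ~x1 | x4) & (~x3 | ~x2 | ~x4 | x1)

(x2 | x3) & (x1 | x4 | x3) & (~x1 | ~x4 | x3) & (~x3 | ~x2 | ~x1 | x4) & (~x3 | ~x2 | ~x4 | x1)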